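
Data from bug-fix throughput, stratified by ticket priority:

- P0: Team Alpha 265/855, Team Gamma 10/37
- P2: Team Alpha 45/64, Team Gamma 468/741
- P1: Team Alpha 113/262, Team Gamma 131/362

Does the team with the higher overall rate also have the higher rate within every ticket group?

No

P0: Team Alpha 265/855 = 31.0%, Team Gamma 10/37 = 27.0% → Team Alpha
P2: Team Alpha 45/64 = 70.3%, Team Gamma 468/741 = 63.2% → Team Alpha
P1: Team Alpha 113/262 = 43.1%, Team Gamma 131/362 = 36.2% → Team Alpha
Overall: Team Alpha 423/1181 = 35.8%, Team Gamma 609/1140 = 53.4% → Team Gamma
Team Alpha wins each ticket group but Team Gamma wins overall — the comparison reverses. Team Alpha's tickets skew toward P0, which has a lower base rate.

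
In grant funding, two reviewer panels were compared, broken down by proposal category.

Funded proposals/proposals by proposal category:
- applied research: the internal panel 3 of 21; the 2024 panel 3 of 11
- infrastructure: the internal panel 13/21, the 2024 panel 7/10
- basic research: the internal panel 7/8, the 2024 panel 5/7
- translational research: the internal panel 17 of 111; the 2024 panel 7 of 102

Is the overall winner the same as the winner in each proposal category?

No

Applied research: the internal panel 3/21 = 14.3%, the 2024 panel 3/11 = 27.3% → the 2024 panel
Infrastructure: the internal panel 13/21 = 61.9%, the 2024 panel 7/10 = 70.0% → the 2024 panel
Basic research: the internal panel 7/8 = 87.5%, the 2024 panel 5/7 = 71.4% → the internal panel
Translational research: the internal panel 17/111 = 15.3%, the 2024 panel 7/102 = 6.9% → the internal panel
Overall: the internal panel 40/161 = 24.8%, the 2024 panel 22/130 = 16.9% → the internal panel
Neither sweeps: the internal panel wins 2 of 4 groups, the 2024 panel wins 2. The internal panel wins overall but not every group — no Simpson reversal.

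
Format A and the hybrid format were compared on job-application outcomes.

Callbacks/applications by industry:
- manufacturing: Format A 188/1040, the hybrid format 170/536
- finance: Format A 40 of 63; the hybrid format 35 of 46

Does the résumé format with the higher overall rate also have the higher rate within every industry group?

Manufacturing: Format A 188/1040 = 18.1%, the hybrid format 170/536 = 31.7% → the hybrid format
Finance: Format A 40/63 = 63.5%, the hybrid format 35/46 = 76.1% → the hybrid format
Overall: Format A 228/1103 = 20.7%, the hybrid format 205/582 = 35.2% → the hybrid format
The hybrid format wins overall and in every industry group — no reversal.

Yes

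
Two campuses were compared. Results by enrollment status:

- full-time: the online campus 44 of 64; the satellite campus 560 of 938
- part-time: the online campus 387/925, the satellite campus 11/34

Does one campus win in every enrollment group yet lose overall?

Yes

Full-time: the online campus 44/64 = 68.8%, the satellite campus 560/938 = 59.7% → the online campus
Part-time: the online campus 387/925 = 41.8%, the satellite campus 11/34 = 32.4% → the online campus
Overall: the online campus 431/989 = 43.6%, the satellite campus 571/972 = 58.7% → the satellite campus
The online campus wins each enrollment group but the satellite campus wins overall — the comparison reverses. The online campus's students skew toward part-time, which has a lower base rate.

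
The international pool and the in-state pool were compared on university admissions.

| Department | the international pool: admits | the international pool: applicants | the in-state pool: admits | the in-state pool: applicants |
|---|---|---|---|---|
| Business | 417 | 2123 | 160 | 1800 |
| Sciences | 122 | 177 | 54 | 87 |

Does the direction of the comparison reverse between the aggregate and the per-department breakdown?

No

Business: the international pool 417/2123 = 19.6%, the in-state pool 160/1800 = 8.9% → the international pool
Sciences: the international pool 122/177 = 68.9%, the in-state pool 54/87 = 62.1% → the international pool
Overall: the international pool 539/2300 = 23.4%, the in-state pool 214/1887 = 11.3% → the international pool
The international pool wins overall and in every department group — no reversal.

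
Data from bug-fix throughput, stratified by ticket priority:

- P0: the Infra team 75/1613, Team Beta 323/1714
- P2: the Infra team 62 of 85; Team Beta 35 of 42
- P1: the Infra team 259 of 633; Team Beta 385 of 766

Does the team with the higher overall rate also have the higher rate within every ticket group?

P0: the Infra team 75/1613 = 4.6%, Team Beta 323/1714 = 18.8% → Team Beta
P2: the Infra team 62/85 = 72.9%, Team Beta 35/42 = 83.3% → Team Beta
P1: the Infra team 259/633 = 40.9%, Team Beta 385/766 = 50.3% → Team Beta
Overall: the Infra team 396/2331 = 17.0%, Team Beta 743/2522 = 29.5% → Team Beta
Team Beta wins overall and in every ticket group — no reversal.

Yes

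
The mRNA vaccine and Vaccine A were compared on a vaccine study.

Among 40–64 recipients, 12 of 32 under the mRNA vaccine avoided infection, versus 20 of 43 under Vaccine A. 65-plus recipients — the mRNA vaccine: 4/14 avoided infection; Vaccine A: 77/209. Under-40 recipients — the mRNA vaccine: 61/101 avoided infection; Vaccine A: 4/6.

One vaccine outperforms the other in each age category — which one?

40–64: the mRNA vaccine 12/32 = 37.5%, Vaccine A 20/43 = 46.5% → Vaccine A
65-plus: the mRNA vaccine 4/14 = 28.6%, Vaccine A 77/209 = 36.8% → Vaccine A
Under-40: the mRNA vaccine 61/101 = 60.4%, Vaccine A 4/6 = 66.7% → Vaccine A
Vaccine A has the higher rate in all 3 groups.

Vaccine A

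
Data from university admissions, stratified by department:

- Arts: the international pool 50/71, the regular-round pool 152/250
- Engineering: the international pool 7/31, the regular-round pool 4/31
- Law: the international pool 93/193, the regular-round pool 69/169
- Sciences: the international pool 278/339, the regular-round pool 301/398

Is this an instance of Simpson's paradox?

Arts: the international pool 50/71 = 70.4%, the regular-round pool 152/250 = 60.8% → the international pool
Engineering: the international pool 7/31 = 22.6%, the regular-round pool 4/31 = 12.9% → the international pool
Law: the international pool 93/193 = 48.2%, the regular-round pool 69/169 = 40.8% → the international pool
Sciences: the international pool 278/339 = 82.0%, the regular-round pool 301/398 = 75.6% → the international pool
Overall: the international pool 428/634 = 67.5%, the regular-round pool 526/848 = 62.0% → the international pool
The international pool wins overall and in every department group — no reversal.

No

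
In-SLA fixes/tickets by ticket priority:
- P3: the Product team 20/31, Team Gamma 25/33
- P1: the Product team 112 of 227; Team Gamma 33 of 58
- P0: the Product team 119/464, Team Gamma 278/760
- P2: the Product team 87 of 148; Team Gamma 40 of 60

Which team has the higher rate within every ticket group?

Team Gamma

P3: the Product team 20/31 = 64.5%, Team Gamma 25/33 = 75.8% → Team Gamma
P1: the Product team 112/227 = 49.3%, Team Gamma 33/58 = 56.9% → Team Gamma
P0: the Product team 119/464 = 25.6%, Team Gamma 278/760 = 36.6% → Team Gamma
P2: the Product team 87/148 = 58.8%, Team Gamma 40/60 = 66.7% → Team Gamma
Team Gamma has the higher rate in all 4 groups.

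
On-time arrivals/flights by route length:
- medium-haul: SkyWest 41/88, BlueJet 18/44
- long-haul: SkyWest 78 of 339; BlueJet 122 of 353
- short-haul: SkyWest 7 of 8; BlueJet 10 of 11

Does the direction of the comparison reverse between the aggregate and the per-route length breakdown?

Medium-haul: SkyWest 41/88 = 46.6%, BlueJet 18/44 = 40.9% → SkyWest
Long-haul: SkyWest 78/339 = 23.0%, BlueJet 122/353 = 34.6% → BlueJet
Short-haul: SkyWest 7/8 = 87.5%, BlueJet 10/11 = 90.9% → BlueJet
Overall: SkyWest 126/435 = 29.0%, BlueJet 150/408 = 36.8% → BlueJet
Neither sweeps: SkyWest wins 1 of 3 groups, BlueJet wins 2. BlueJet wins overall but not every group — no Simpson reversal.

No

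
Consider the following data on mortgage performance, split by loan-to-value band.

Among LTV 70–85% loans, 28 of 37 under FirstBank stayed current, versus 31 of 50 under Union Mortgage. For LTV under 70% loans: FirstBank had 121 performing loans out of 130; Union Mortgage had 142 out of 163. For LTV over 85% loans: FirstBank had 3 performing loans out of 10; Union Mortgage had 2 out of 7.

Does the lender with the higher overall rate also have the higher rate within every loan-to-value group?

Yes

LTV 70–85%: FirstBank 28/37 = 75.7%, Union Mortgage 31/50 = 62.0% → FirstBank
LTV under 70%: FirstBank 121/130 = 93.1%, Union Mortgage 142/163 = 87.1% → FirstBank
LTV over 85%: FirstBank 3/10 = 30.0%, Union Mortgage 2/7 = 28.6% → FirstBank
Overall: FirstBank 152/177 = 85.9%, Union Mortgage 175/220 = 79.5% → FirstBank
FirstBank wins overall and in every loan-to-value group — no reversal.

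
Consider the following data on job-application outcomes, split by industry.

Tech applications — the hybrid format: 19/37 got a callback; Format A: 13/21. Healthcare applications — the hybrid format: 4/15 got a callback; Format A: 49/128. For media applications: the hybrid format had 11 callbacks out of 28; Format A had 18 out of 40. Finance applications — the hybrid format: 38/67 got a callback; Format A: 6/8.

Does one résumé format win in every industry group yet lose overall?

Yes

Tech: the hybrid format 19/37 = 51.4%, Format A 13/21 = 61.9% → Format A
Healthcare: the hybrid format 4/15 = 26.7%, Format A 49/128 = 38.3% → Format A
Media: the hybrid format 11/28 = 39.3%, Format A 18/40 = 45.0% → Format A
Finance: the hybrid format 38/67 = 56.7%, Format A 6/8 = 75.0% → Format A
Overall: the hybrid format 72/147 = 49.0%, Format A 86/197 = 43.7% → the hybrid format
Format A wins each industry group but the hybrid format wins overall — the comparison reverses. Format A's applications skew toward healthcare, which has a lower base rate.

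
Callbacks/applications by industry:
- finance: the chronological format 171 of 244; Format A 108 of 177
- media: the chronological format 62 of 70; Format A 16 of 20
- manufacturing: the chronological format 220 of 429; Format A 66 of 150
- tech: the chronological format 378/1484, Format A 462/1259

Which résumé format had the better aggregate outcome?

Finance: the chronological format 171/244 = 70.1%, Format A 108/177 = 61.0% → the chronological format
Media: the chronological format 62/70 = 88.6%, Format A 16/20 = 80.0% → the chronological format
Manufacturing: the chronological format 220/429 = 51.3%, Format A 66/150 = 44.0% → the chronological format
Tech: the chronological format 378/1484 = 25.5%, Format A 462/1259 = 36.7% → Format A
Overall: the chronological format 831/2227 = 37.3%, Format A 652/1606 = 40.6% → Format A
(Neither sweeps every industry group, but Format A has the higher pooled rate.)

Format A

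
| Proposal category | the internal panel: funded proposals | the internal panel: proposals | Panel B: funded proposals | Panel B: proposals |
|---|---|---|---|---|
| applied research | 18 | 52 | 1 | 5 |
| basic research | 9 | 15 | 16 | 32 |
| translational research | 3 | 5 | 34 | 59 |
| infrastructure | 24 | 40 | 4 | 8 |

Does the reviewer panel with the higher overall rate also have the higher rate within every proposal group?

No

Applied research: the internal panel 18/52 = 34.6%, Panel B 1/5 = 20.0% → the internal panel
Basic research: the internal panel 9/15 = 60.0%, Panel B 16/32 = 50.0% → the internal panel
Translational research: the internal panel 3/5 = 60.0%, Panel B 34/59 = 57.6% → the internal panel
Infrastructure: the internal panel 24/40 = 60.0%, Panel B 4/8 = 50.0% → the internal panel
Overall: the internal panel 54/112 = 48.2%, Panel B 55/104 = 52.9% → Panel B
The internal panel wins each proposal group but Panel B wins overall — the comparison reverses. The internal panel's proposals skew toward applied research, which has a lower base rate.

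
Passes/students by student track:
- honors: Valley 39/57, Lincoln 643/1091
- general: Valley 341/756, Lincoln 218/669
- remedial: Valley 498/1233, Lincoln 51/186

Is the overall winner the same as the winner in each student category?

Honors: Valley 39/57 = 68.4%, Lincoln 643/1091 = 58.9% → Valley
General: Valley 341/756 = 45.1%, Lincoln 218/669 = 32.6% → Valley
Remedial: Valley 498/1233 = 40.4%, Lincoln 51/186 = 27.4% → Valley
Overall: Valley 878/2046 = 42.9%, Lincoln 912/1946 = 46.9% → Lincoln
Valley wins each student group but Lincoln wins overall — the comparison reverses. Valley's students skew toward remedial, which has a lower base rate.

No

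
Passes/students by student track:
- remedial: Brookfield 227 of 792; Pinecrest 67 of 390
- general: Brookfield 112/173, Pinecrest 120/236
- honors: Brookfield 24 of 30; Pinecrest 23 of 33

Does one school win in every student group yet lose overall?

Remedial: Brookfield 227/792 = 28.7%, Pinecrest 67/390 = 17.2% → Brookfield
General: Brookfield 112/173 = 64.7%, Pinecrest 120/236 = 50.8% → Brookfield
Honors: Brookfield 24/30 = 80.0%, Pinecrest 23/33 = 69.7% → Brookfield
Overall: Brookfield 363/995 = 36.5%, Pinecrest 210/659 = 31.9% → Brookfield
Brookfield wins overall and in every student group — no reversal.

No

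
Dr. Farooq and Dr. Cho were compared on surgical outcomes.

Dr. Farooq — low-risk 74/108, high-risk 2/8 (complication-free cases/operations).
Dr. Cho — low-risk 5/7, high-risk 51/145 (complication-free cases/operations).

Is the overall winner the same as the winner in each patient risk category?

No

Low-risk: Dr. Farooq 74/108 = 68.5%, Dr. Cho 5/7 = 71.4% → Dr. Cho
High-risk: Dr. Farooq 2/8 = 25.0%, Dr. Cho 51/145 = 35.2% → Dr. Cho
Overall: Dr. Farooq 76/116 = 65.5%, Dr. Cho 56/152 = 36.8% → Dr. Farooq
Dr. Cho wins each patient risk group but Dr. Farooq wins overall — the comparison reverses. Dr. Cho's operations skew toward high-risk, which has a lower base rate.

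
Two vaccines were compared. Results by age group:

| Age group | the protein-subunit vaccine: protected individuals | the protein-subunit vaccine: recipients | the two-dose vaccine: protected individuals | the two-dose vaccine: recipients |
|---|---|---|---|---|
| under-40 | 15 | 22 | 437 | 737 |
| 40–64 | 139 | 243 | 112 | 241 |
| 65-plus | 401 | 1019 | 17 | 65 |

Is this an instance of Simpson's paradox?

Under-40: the protein-subunit vaccine 15/22 = 68.2%, the two-dose vaccine 437/737 = 59.3% → the protein-subunit vaccine
40–64: the protein-subunit vaccine 139/243 = 57.2%, the two-dose vaccine 112/241 = 46.5% → the protein-subunit vaccine
65-plus: the protein-subunit vaccine 401/1019 = 39.4%, the two-dose vaccine 17/65 = 26.2% → the protein-subunit vaccine
Overall: the protein-subunit vaccine 555/1284 = 43.2%, the two-dose vaccine 566/1043 = 54.3% → the two-dose vaccine
The protein-subunit vaccine wins each age group but the two-dose vaccine wins overall — the comparison reverses. The protein-subunit vaccine's recipients skew toward 65-plus, which has a lower base rate.

Yes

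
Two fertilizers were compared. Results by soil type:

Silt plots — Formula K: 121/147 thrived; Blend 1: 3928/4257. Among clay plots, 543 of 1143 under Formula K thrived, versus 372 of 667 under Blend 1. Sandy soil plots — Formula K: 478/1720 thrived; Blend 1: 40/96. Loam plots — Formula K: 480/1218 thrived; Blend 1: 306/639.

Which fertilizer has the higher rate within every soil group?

Silt: Formula K 121/147 = 82.3%, Blend 1 3928/4257 = 92.3% → Blend 1
Clay: Formula K 543/1143 = 47.5%, Blend 1 372/667 = 55.8% → Blend 1
Sandy soil: Formula K 478/1720 = 27.8%, Blend 1 40/96 = 41.7% → Blend 1
Loam: Formula K 480/1218 = 39.4%, Blend 1 306/639 = 47.9% → Blend 1
Blend 1 has the higher rate in all 4 groups.

Blend 1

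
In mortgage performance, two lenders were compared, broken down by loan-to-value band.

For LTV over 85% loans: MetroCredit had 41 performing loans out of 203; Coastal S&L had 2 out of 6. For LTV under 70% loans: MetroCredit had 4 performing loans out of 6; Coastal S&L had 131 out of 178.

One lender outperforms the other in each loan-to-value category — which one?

Coastal S&L

LTV over 85%: MetroCredit 41/203 = 20.2%, Coastal S&L 2/6 = 33.3% → Coastal S&L
LTV under 70%: MetroCredit 4/6 = 66.7%, Coastal S&L 131/178 = 73.6% → Coastal S&L
Coastal S&L has the higher rate in both groups.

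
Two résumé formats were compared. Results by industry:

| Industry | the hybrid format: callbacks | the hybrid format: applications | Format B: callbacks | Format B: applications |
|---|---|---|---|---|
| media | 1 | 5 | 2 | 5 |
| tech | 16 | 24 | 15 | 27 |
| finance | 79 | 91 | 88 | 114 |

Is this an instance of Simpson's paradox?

Media: the hybrid format 1/5 = 20.0%, Format B 2/5 = 40.0% → Format B
Tech: the hybrid format 16/24 = 66.7%, Format B 15/27 = 55.6% → the hybrid format
Finance: the hybrid format 79/91 = 86.8%, Format B 88/114 = 77.2% → the hybrid format
Overall: the hybrid format 96/120 = 80.0%, Format B 105/146 = 71.9% → the hybrid format
Neither sweeps: the hybrid format wins 2 of 3 groups, Format B wins 1. The hybrid format wins overall but not every group — no Simpson reversal.

No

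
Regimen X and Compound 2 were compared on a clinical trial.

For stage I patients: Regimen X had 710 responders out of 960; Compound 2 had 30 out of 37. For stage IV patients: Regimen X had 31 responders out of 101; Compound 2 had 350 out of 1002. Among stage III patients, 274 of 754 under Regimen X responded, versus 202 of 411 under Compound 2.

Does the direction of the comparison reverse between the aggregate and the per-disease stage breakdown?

Stage I: Regimen X 710/960 = 74.0%, Compound 2 30/37 = 81.1% → Compound 2
Stage IV: Regimen X 31/101 = 30.7%, Compound 2 350/1002 = 34.9% → Compound 2
Stage III: Regimen X 274/754 = 36.3%, Compound 2 202/411 = 49.1% → Compound 2
Overall: Regimen X 1015/1815 = 55.9%, Compound 2 582/1450 = 40.1% → Regimen X
Compound 2 wins each disease group but Regimen X wins overall — the comparison reverses. Compound 2's patients skew toward stage IV, which has a lower base rate.

Yes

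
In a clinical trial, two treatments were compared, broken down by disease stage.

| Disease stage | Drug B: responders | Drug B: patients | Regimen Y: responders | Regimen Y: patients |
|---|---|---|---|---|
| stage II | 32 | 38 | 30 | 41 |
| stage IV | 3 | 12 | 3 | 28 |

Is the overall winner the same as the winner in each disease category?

Yes

Stage II: Drug B 32/38 = 84.2%, Regimen Y 30/41 = 73.2% → Drug B
Stage IV: Drug B 3/12 = 25.0%, Regimen Y 3/28 = 10.7% → Drug B
Overall: Drug B 35/50 = 70.0%, Regimen Y 33/69 = 47.8% → Drug B
Drug B wins overall and in every disease group — no reversal.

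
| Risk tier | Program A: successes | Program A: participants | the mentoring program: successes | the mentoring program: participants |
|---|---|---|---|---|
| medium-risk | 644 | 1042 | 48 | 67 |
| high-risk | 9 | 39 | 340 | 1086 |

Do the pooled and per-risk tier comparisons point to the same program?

No

Medium-risk: Program A 644/1042 = 61.8%, the mentoring program 48/67 = 71.6% → the mentoring program
High-risk: Program A 9/39 = 23.1%, the mentoring program 340/1086 = 31.3% → the mentoring program
Overall: Program A 653/1081 = 60.4%, the mentoring program 388/1153 = 33.7% → Program A
The mentoring program wins each risk group but Program A wins overall — the comparison reverses. The mentoring program's participants skew toward high-risk, which has a lower base rate.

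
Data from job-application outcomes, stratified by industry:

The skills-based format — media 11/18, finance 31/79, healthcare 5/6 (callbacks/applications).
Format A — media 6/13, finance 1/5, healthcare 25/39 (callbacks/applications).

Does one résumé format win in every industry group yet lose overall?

Media: the skills-based format 11/18 = 61.1%, Format A 6/13 = 46.2% → the skills-based format
Finance: the skills-based format 31/79 = 39.2%, Format A 1/5 = 20.0% → the skills-based format
Healthcare: the skills-based format 5/6 = 83.3%, Format A 25/39 = 64.1% → the skills-based format
Overall: the skills-based format 47/103 = 45.6%, Format A 32/57 = 56.1% → Format A
The skills-based format wins each industry group but Format A wins overall — the comparison reverses. The skills-based format's applications skew toward finance, which has a lower base rate.

Yes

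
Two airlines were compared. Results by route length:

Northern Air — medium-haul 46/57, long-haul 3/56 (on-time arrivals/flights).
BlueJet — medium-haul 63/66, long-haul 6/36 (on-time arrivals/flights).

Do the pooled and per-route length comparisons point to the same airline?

Medium-haul: Northern Air 46/57 = 80.7%, BlueJet 63/66 = 95.5% → BlueJet
Long-haul: Northern Air 3/56 = 5.4%, BlueJet 6/36 = 16.7% → BlueJet
Overall: Northern Air 49/113 = 43.4%, BlueJet 69/102 = 67.6% → BlueJet
BlueJet wins overall and in every route group — no reversal.

Yes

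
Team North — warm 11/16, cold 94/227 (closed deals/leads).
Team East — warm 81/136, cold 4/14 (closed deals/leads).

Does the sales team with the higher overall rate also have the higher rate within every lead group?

No

Warm: Team North 11/16 = 68.8%, Team East 81/136 = 59.6% → Team North
Cold: Team North 94/227 = 41.4%, Team East 4/14 = 28.6% → Team North
Overall: Team North 105/243 = 43.2%, Team East 85/150 = 56.7% → Team East
Team North wins each lead group but Team East wins overall — the comparison reverses. Team North's leads skew toward cold, which has a lower base rate.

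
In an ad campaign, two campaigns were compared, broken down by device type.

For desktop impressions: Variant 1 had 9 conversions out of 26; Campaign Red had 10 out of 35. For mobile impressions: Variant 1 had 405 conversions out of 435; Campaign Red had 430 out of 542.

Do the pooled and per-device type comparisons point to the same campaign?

Desktop: Variant 1 9/26 = 34.6%, Campaign Red 10/35 = 28.6% → Variant 1
Mobile: Variant 1 405/435 = 93.1%, Campaign Red 430/542 = 79.3% → Variant 1
Overall: Variant 1 414/461 = 89.8%, Campaign Red 440/577 = 76.3% → Variant 1
Variant 1 wins overall and in every device group — no reversal.

Yes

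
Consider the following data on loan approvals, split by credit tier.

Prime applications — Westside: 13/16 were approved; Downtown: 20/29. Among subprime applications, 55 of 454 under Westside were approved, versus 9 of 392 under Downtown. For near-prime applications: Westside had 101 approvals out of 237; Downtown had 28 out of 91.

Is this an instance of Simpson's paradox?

No

Prime: Westside 13/16 = 81.2%, Downtown 20/29 = 69.0% → Westside
Subprime: Westside 55/454 = 12.1%, Downtown 9/392 = 2.3% → Westside
Near-prime: Westside 101/237 = 42.6%, Downtown 28/91 = 30.8% → Westside
Overall: Westside 169/707 = 23.9%, Downtown 57/512 = 11.1% → Westside
Westside wins overall and in every credit group — no reversal.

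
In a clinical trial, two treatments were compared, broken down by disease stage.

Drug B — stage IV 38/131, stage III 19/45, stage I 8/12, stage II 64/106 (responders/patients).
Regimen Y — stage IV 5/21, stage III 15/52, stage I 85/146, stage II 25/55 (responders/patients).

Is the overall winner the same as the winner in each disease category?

No

Stage IV: Drug B 38/131 = 29.0%, Regimen Y 5/21 = 23.8% → Drug B
Stage III: Drug B 19/45 = 42.2%, Regimen Y 15/52 = 28.8% → Drug B
Stage I: Drug B 8/12 = 66.7%, Regimen Y 85/146 = 58.2% → Drug B
Stage II: Drug B 64/106 = 60.4%, Regimen Y 25/55 = 45.5% → Drug B
Overall: Drug B 129/294 = 43.9%, Regimen Y 130/274 = 47.4% → Regimen Y
Drug B wins each disease group but Regimen Y wins overall — the comparison reverses. Drug B's patients skew toward stage IV, which has a lower base rate.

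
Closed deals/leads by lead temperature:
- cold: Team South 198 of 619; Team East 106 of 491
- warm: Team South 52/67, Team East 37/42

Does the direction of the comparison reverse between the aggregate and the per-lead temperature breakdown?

No

Cold: Team South 198/619 = 32.0%, Team East 106/491 = 21.6% → Team South
Warm: Team South 52/67 = 77.6%, Team East 37/42 = 88.1% → Team East
Overall: Team South 250/686 = 36.4%, Team East 143/533 = 26.8% → Team South
Neither sweeps: Team South wins 1 of 2 groups, Team East wins 1. Team South wins overall but not every group — no Simpson reversal.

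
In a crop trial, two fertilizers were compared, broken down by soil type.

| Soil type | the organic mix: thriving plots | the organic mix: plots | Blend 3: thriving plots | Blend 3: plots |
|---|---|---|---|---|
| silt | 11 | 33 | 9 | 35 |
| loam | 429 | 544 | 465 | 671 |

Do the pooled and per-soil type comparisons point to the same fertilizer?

Silt: the organic mix 11/33 = 33.3%, Blend 3 9/35 = 25.7% → the organic mix
Loam: the organic mix 429/544 = 78.9%, Blend 3 465/671 = 69.3% → the organic mix
Overall: the organic mix 440/577 = 76.3%, Blend 3 474/706 = 67.1% → the organic mix
The organic mix wins overall and in every soil group — no reversal.

Yes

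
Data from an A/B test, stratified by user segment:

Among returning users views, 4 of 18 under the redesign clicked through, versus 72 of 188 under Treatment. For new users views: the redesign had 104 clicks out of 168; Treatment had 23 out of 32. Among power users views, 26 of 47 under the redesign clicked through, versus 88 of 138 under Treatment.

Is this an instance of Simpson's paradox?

Yes

Returning users: the redesign 4/18 = 22.2%, Treatment 72/188 = 38.3% → Treatment
New users: the redesign 104/168 = 61.9%, Treatment 23/32 = 71.9% → Treatment
Power users: the redesign 26/47 = 55.3%, Treatment 88/138 = 63.8% → Treatment
Overall: the redesign 134/233 = 57.5%, Treatment 183/358 = 51.1% → the redesign
Treatment wins each user group but the redesign wins overall — the comparison reverses. Treatment's views skew toward returning users, which has a lower base rate.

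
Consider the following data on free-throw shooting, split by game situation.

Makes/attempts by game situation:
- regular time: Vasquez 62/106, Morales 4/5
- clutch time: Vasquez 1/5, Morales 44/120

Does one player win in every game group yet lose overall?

Regular time: Vasquez 62/106 = 58.5%, Morales 4/5 = 80.0% → Morales
Clutch time: Vasquez 1/5 = 20.0%, Morales 44/120 = 36.7% → Morales
Overall: Vasquez 63/111 = 56.8%, Morales 48/125 = 38.4% → Vasquez
Morales wins each game group but Vasquez wins overall — the comparison reverses. Morales's attempts skew toward clutch time, which has a lower base rate.

Yes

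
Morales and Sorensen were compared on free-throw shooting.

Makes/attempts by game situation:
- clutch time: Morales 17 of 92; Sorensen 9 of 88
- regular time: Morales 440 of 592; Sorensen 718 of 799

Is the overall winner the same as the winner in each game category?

Clutch time: Morales 17/92 = 18.5%, Sorensen 9/88 = 10.2% → Morales
Regular time: Morales 440/592 = 74.3%, Sorensen 718/799 = 89.9% → Sorensen
Overall: Morales 457/684 = 66.8%, Sorensen 727/887 = 82.0% → Sorensen
Neither sweeps: Morales wins 1 of 2 groups, Sorensen wins 1. Sorensen wins overall but not every group — no Simpson reversal.

No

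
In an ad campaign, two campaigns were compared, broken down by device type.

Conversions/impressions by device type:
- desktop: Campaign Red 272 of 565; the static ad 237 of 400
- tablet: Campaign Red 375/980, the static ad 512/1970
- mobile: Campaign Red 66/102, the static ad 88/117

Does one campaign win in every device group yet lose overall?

No

Desktop: Campaign Red 272/565 = 48.1%, the static ad 237/400 = 59.2% → the static ad
Tablet: Campaign Red 375/980 = 38.3%, the static ad 512/1970 = 26.0% → Campaign Red
Mobile: Campaign Red 66/102 = 64.7%, the static ad 88/117 = 75.2% → the static ad
Overall: Campaign Red 713/1647 = 43.3%, the static ad 837/2487 = 33.7% → Campaign Red
Neither sweeps: Campaign Red wins 1 of 3 groups, the static ad wins 2. Campaign Red wins overall but not every group — no Simpson reversal.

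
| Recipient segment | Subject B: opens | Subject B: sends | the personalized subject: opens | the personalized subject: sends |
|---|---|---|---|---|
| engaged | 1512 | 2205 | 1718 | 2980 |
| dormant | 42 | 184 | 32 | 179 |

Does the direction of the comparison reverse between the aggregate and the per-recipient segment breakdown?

No

Engaged: Subject B 1512/2205 = 68.6%, the personalized subject 1718/2980 = 57.7% → Subject B
Dormant: Subject B 42/184 = 22.8%, the personalized subject 32/179 = 17.9% → Subject B
Overall: Subject B 1554/2389 = 65.0%, the personalized subject 1750/3159 = 55.4% → Subject B
Subject B wins overall and in every recipient group — no reversal.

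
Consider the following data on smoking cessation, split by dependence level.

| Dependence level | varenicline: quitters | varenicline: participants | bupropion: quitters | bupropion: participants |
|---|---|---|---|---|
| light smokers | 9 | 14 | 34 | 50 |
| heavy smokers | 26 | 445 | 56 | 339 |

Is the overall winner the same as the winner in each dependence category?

Light smokers: varenicline 9/14 = 64.3%, bupropion 34/50 = 68.0% → bupropion
Heavy smokers: varenicline 26/445 = 5.8%, bupropion 56/339 = 16.5% → bupropion
Overall: varenicline 35/459 = 7.6%, bupropion 90/389 = 23.1% → bupropion
Bupropion wins overall and in every dependence group — no reversal.

Yes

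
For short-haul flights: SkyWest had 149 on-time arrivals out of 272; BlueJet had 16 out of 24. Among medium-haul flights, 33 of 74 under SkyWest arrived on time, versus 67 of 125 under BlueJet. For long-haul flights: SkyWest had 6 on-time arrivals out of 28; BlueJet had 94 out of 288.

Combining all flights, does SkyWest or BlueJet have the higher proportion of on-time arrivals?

Short-haul: SkyWest 149/272 = 54.8%, BlueJet 16/24 = 66.7% → BlueJet
Medium-haul: SkyWest 33/74 = 44.6%, BlueJet 67/125 = 53.6% → BlueJet
Long-haul: SkyWest 6/28 = 21.4%, BlueJet 94/288 = 32.6% → BlueJet
Overall: SkyWest 188/374 = 50.3%, BlueJet 177/437 = 40.5% → SkyWest
(BlueJet wins every route group but SkyWest wins overall — BlueJet's flights skew toward the low-rate long-haul group.)

SkyWest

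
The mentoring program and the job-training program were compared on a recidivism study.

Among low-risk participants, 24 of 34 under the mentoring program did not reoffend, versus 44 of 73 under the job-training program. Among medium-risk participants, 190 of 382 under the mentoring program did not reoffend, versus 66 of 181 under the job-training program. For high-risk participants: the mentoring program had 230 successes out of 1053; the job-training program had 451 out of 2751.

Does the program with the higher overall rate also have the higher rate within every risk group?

Yes

Low-risk: the mentoring program 24/34 = 70.6%, the job-training program 44/73 = 60.3% → the mentoring program
Medium-risk: the mentoring program 190/382 = 49.7%, the job-training program 66/181 = 36.5% → the mentoring program
High-risk: the mentoring program 230/1053 = 21.8%, the job-training program 451/2751 = 16.4% → the mentoring program
Overall: the mentoring program 444/1469 = 30.2%, the job-training program 561/3005 = 18.7% → the mentoring program
The mentoring program wins overall and in every risk group — no reversal.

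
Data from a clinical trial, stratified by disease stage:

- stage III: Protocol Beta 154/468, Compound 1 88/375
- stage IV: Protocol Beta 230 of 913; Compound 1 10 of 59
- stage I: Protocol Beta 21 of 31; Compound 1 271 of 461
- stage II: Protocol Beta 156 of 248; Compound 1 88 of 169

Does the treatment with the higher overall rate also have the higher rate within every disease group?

Stage III: Protocol Beta 154/468 = 32.9%, Compound 1 88/375 = 23.5% → Protocol Beta
Stage IV: Protocol Beta 230/913 = 25.2%, Compound 1 10/59 = 16.9% → Protocol Beta
Stage I: Protocol Beta 21/31 = 67.7%, Compound 1 271/461 = 58.8% → Protocol Beta
Stage II: Protocol Beta 156/248 = 62.9%, Compound 1 88/169 = 52.1% → Protocol Beta
Overall: Protocol Beta 561/1660 = 33.8%, Compound 1 457/1064 = 43.0% → Compound 1
Protocol Beta wins each disease group but Compound 1 wins overall — the comparison reverses. Protocol Beta's patients skew toward stage IV, which has a lower base rate.

No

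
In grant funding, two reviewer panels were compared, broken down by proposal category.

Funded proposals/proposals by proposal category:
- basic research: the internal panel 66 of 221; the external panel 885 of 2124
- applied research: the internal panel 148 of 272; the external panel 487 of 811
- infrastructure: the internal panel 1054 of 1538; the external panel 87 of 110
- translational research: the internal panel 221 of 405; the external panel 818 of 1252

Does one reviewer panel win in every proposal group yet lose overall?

Yes

Basic research: the internal panel 66/221 = 29.9%, the external panel 885/2124 = 41.7% → the external panel
Applied research: the internal panel 148/272 = 54.4%, the external panel 487/811 = 60.0% → the external panel
Infrastructure: the internal panel 1054/1538 = 68.5%, the external panel 87/110 = 79.1% → the external panel
Translational research: the internal panel 221/405 = 54.6%, the external panel 818/1252 = 65.3% → the external panel
Overall: the internal panel 1489/2436 = 61.1%, the external panel 2277/4297 = 53.0% → the internal panel
The external panel wins each proposal group but the internal panel wins overall — the comparison reverses. The external panel's proposals skew toward basic research, which has a lower base rate.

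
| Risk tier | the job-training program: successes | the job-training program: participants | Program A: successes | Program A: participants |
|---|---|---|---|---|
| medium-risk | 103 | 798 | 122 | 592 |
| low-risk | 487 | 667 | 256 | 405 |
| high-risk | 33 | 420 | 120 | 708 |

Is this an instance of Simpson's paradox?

Medium-risk: the job-training program 103/798 = 12.9%, Program A 122/592 = 20.6% → Program A
Low-risk: the job-training program 487/667 = 73.0%, Program A 256/405 = 63.2% → the job-training program
High-risk: the job-training program 33/420 = 7.9%, Program A 120/708 = 16.9% → Program A
Overall: the job-training program 623/1885 = 33.1%, Program A 498/1705 = 29.2% → the job-training program
Neither sweeps: the job-training program wins 1 of 3 groups, Program A wins 2. The job-training program wins overall but not every group — no Simpson reversal.

No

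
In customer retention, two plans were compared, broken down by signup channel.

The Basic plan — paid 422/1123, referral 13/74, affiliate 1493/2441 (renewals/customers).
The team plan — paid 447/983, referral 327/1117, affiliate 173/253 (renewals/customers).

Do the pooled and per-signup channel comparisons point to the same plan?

No

Paid: the Basic plan 422/1123 = 37.6%, the team plan 447/983 = 45.5% → the team plan
Referral: the Basic plan 13/74 = 17.6%, the team plan 327/1117 = 29.3% → the team plan
Affiliate: the Basic plan 1493/2441 = 61.2%, the team plan 173/253 = 68.4% → the team plan
Overall: the Basic plan 1928/3638 = 53.0%, the team plan 947/2353 = 40.2% → the Basic plan
The team plan wins each signup group but the Basic plan wins overall — the comparison reverses. The team plan's customers skew toward referral, which has a lower base rate.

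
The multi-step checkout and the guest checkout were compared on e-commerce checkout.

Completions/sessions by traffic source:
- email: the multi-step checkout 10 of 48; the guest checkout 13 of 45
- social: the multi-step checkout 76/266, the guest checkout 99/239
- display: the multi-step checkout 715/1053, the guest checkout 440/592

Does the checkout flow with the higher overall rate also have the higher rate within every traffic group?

Email: the multi-step checkout 10/48 = 20.8%, the guest checkout 13/45 = 28.9% → the guest checkout
Social: the multi-step checkout 76/266 = 28.6%, the guest checkout 99/239 = 41.4% → the guest checkout
Display: the multi-step checkout 715/1053 = 67.9%, the guest checkout 440/592 = 74.3% → the guest checkout
Overall: the multi-step checkout 801/1367 = 58.6%, the guest checkout 552/876 = 63.0% → the guest checkout
The guest checkout wins overall and in every traffic group — no reversal.

Yes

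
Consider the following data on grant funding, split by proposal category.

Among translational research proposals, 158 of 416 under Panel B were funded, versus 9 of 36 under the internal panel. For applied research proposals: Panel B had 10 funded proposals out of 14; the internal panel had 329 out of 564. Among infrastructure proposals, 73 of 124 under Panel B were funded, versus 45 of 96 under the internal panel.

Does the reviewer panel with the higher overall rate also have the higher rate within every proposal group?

Translational research: Panel B 158/416 = 38.0%, the internal panel 9/36 = 25.0% → Panel B
Applied research: Panel B 10/14 = 71.4%, the internal panel 329/564 = 58.3% → Panel B
Infrastructure: Panel B 73/124 = 58.9%, the internal panel 45/96 = 46.9% → Panel B
Overall: Panel B 241/554 = 43.5%, the internal panel 383/696 = 55.0% → the internal panel
Panel B wins each proposal group but the internal panel wins overall — the comparison reverses. Panel B's proposals skew toward translational research, which has a lower base rate.

No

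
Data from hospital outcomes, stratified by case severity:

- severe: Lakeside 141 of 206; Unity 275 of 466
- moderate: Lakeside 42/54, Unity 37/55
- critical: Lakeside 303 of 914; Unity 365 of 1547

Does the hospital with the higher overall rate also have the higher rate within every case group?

Yes

Severe: Lakeside 141/206 = 68.4%, Unity 275/466 = 59.0% → Lakeside
Moderate: Lakeside 42/54 = 77.8%, Unity 37/55 = 67.3% → Lakeside
Critical: Lakeside 303/914 = 33.2%, Unity 365/1547 = 23.6% → Lakeside
Overall: Lakeside 486/1174 = 41.4%, Unity 677/2068 = 32.7% → Lakeside
Lakeside wins overall and in every case group — no reversal.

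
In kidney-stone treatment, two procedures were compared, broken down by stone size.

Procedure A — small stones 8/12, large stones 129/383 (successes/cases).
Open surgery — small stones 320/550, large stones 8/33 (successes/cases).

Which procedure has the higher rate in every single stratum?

Small stones: Procedure A 8/12 = 66.7%, open surgery 320/550 = 58.2% → Procedure A
Large stones: Procedure A 129/383 = 33.7%, open surgery 8/33 = 24.2% → Procedure A
Procedure A has the higher rate in both groups.

Procedure A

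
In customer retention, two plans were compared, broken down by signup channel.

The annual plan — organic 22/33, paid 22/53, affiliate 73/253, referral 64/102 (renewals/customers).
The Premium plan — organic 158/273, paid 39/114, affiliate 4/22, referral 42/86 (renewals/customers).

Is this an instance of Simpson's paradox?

Organic: the annual plan 22/33 = 66.7%, the Premium plan 158/273 = 57.9% → the annual plan
Paid: the annual plan 22/53 = 41.5%, the Premium plan 39/114 = 34.2% → the annual plan
Affiliate: the annual plan 73/253 = 28.9%, the Premium plan 4/22 = 18.2% → the annual plan
Referral: the annual plan 64/102 = 62.7%, the Premium plan 42/86 = 48.8% → the annual plan
Overall: the annual plan 181/441 = 41.0%, the Premium plan 243/495 = 49.1% → the Premium plan
The annual plan wins each signup group but the Premium plan wins overall — the comparison reverses. The annual plan's customers skew toward affiliate, which has a lower base rate.

Yes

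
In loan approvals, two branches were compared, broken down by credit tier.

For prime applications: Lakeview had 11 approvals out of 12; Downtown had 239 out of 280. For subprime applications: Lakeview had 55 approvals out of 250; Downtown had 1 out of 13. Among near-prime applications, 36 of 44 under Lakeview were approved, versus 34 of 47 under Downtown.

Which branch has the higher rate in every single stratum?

Prime: Lakeview 11/12 = 91.7%, Downtown 239/280 = 85.4% → Lakeview
Subprime: Lakeview 55/250 = 22.0%, Downtown 1/13 = 7.7% → Lakeview
Near-prime: Lakeview 36/44 = 81.8%, Downtown 34/47 = 72.3% → Lakeview
Lakeview has the higher rate in all 3 groups.

Lakeview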